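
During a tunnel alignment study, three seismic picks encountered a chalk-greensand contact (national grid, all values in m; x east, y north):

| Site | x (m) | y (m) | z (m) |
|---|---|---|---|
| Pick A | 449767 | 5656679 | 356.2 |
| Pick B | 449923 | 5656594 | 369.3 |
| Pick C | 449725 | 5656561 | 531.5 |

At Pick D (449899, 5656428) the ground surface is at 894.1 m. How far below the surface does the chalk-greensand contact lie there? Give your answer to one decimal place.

299.5 m

Two edge vectors: Pick A→Pick B = (156, -85, 13.1), Pick A→Pick C = (-42, -118, 175.3).
Normal n = (Pick A→Pick B) × (Pick A→Pick C) = (-13354.7, -27897, -21978).
So ∂z/∂x = −n_x/n_z = −0.607639458 and ∂z/∂y = −n_y/n_z = −1.269314769.
Intercept c from Pick A: 356.2 + 273296.18 + 7180106.20 = 7453758.58.
At (449899, 5656428): z_contact = −273376.38 − 7179787.60 + 7453758.58 = 594.59 m.
Depth below ground = 894.1 − 594.59 = 299.5 m.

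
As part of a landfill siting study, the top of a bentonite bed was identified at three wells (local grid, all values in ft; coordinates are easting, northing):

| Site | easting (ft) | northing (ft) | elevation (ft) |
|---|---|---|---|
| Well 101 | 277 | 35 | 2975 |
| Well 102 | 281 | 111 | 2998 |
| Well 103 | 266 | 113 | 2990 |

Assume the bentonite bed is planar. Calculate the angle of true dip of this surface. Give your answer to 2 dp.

32.28°

Two edge vectors: Well 101→Well 102 = (4, 76, 23), Well 101→Well 103 = (-11, 78, 15).
Normal n = (Well 101→Well 102) × (Well 101→Well 103) = (-654, -313, 1148).
So ∂z/∂easting = −n_x/n_z = 0.56969 and ∂z/∂northing = −n_y/n_z = 0.27265.
Gradient magnitude |∇z| = √(a² + b²) = √(0.32454 + 0.07434) = 0.63157.
True dip = arctan(0.63157) = 32.28°, dipping toward WSW (azimuth ≈ 244°).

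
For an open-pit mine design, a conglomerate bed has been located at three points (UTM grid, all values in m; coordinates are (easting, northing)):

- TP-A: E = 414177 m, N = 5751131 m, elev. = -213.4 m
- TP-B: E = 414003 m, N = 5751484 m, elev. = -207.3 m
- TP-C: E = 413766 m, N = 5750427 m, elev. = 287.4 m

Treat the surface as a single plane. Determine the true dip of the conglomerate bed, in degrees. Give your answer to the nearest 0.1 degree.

36.8°

Let the plane be z = a·E + b·N + c.
TP-B−TP-A: −174a + 353b = 6.1;  TP-C−TP-A: −411a − 704b = 500.8.
Solving gives a = −0.67672, b = −0.31629.
Gradient magnitude |∇z| = √(a² + b²) = √(0.45795 + 0.10004) = 0.74699.
True dip = arctan(0.74699) = 36.8°, dipping toward ENE (azimuth ≈ 065°).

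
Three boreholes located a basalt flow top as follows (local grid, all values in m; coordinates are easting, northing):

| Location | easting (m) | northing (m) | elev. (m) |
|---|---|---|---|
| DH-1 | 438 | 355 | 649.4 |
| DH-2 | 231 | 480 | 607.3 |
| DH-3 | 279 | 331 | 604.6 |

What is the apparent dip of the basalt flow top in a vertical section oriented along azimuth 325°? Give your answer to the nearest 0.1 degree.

3.9°

Let the plane be z = a·easting + b·northing + c.
DH-2−DH-1: −207a + 125b = −42.1;  DH-3−DH-1: −159a − 24b = −44.8.
Solving gives a = 0.26609, b = 0.10384.
Unit vector along 325° is (sin 325°, cos 325°) = (-0.5736, 0.8192).
Slope in that direction = a·(-0.5736) + b·(0.8192) = −0.06756.
Apparent dip = arctan|0.06756| = 3.9° (true dip is 15.9°, so apparent ≤ true as expected).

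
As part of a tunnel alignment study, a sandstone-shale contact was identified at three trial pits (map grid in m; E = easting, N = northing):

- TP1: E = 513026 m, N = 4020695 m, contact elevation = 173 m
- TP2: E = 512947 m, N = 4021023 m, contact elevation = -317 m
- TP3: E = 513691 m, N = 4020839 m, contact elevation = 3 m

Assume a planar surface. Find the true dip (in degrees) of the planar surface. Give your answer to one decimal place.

56.0°

Two edge vectors: TP1→TP2 = (-79, 328, -490), TP1→TP3 = (665, 144, -170).
Normal n = (TP1→TP2) × (TP1→TP3) = (14800, -339280, -229496).
So ∂z/∂E = −n_x/n_z = 0.06449 and ∂z/∂N = −n_y/n_z = −1.47837.
Gradient magnitude |∇z| = √(a² + b²) = √(0.00416 + 2.18558) = 1.47978.
True dip = arctan(1.47978) = 56.0°, dipping toward N (azimuth ≈ 358°).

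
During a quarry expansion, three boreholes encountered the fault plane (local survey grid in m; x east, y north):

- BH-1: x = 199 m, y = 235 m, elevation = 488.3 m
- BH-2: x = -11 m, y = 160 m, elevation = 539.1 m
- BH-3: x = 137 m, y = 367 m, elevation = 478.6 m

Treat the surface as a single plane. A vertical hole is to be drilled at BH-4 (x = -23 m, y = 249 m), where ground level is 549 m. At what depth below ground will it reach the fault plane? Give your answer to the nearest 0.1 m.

Two edge vectors: BH-1→BH-2 = (-210, -75, 50.8), BH-1→BH-3 = (-62, 132, -9.7).
Normal n = (BH-1→BH-2) × (BH-1→BH-3) = (-5978.1, -5186.6, -32370).
So ∂z/∂x = −n_x/n_z = −0.18468 and ∂z/∂y = −n_y/n_z = −0.16023.
Intercept c from BH-1: 488.3 + 36.75 + 37.65 = 562.71.
At (-23, 249): z_contact = 4.25 − 39.90 + 562.71 = 527.06 m.
Depth below ground = 549 − 527.06 = 21.9 m.

21.9 m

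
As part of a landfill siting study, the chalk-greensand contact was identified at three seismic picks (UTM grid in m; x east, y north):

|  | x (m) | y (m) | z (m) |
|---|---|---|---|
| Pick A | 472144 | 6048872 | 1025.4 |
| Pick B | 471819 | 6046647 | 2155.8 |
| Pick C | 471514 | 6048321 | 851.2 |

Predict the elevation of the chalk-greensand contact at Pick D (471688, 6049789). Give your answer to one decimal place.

72.0 m

Let the plane be z = a·x + b·y + c.
Pick B−Pick A: −325a − 2225b = 1130.4;  Pick C−Pick A: −630a − 551b = −174.2.
Solving gives a = 0.826421903, b = −0.628758255.
Then c = 1025.4 − a·472144 − b·6048872 = 3414113.46.
At (471688, 6049789): z = 389813.3 − 3803854.8 + 3414113.46 = 72.0 m.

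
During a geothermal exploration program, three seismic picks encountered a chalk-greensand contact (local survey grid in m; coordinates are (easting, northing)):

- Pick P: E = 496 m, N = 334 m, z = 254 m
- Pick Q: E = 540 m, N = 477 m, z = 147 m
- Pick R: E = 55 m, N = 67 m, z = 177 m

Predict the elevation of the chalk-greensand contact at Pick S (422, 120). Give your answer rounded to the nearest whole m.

408 m

Two edge vectors: Pick P→Pick Q = (44, 143, -107), Pick P→Pick R = (-441, -267, -77).
Normal n = (Pick P→Pick Q) × (Pick P→Pick R) = (-39580, 50575, 51315).
So ∂z/∂E = −n_x/n_z = 0.77131 and ∂z/∂N = −n_y/n_z = −0.98558.
Intercept c from Pick P: 254 − 382.57 + 329.18 = 200.61.
At (422, 120): z = 325.5 − 118.3 + 200.61 = 407.8 m.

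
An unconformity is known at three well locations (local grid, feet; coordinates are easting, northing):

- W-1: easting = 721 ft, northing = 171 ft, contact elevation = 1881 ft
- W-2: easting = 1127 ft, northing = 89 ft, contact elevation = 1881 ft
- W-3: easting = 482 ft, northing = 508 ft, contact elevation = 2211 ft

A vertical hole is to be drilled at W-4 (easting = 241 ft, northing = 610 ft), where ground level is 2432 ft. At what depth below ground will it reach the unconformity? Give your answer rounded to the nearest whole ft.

160 ft

Let the plane be z = a·easting + b·northing + c.
W-2−W-1: 406a − 82b = 0;  W-3−W-1: −239a + 337b = 330.
Solving gives a = 0.23084, b = 1.14294.
Then c = 1881 − a·721 − b·171 = 1519.12.
At (241, 610): z_contact = 55.6 + 697.2 + 1519.12 = 2271.9 ft.
Depth below ground = 2432 − 2271.9 = 160 ft.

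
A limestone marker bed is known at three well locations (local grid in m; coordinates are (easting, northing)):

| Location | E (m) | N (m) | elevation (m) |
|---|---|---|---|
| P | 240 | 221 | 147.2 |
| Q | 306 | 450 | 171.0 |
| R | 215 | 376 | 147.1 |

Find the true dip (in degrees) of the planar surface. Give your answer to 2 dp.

Two edge vectors: P→Q = (66, 229, 23.8), P→R = (-25, 155, -0.1).
Normal n = (P→Q) × (P→R) = (-3711.9, -588.4, 15955).
So ∂z/∂E = −n_x/n_z = 0.23265 and ∂z/∂N = −n_y/n_z = 0.03688.
Gradient magnitude |∇z| = √(a² + b²) = √(0.05413 + 0.00136) = 0.23555.
True dip = arctan(0.23555) = 13.25°, dipping toward W (azimuth ≈ 261°).

13.25°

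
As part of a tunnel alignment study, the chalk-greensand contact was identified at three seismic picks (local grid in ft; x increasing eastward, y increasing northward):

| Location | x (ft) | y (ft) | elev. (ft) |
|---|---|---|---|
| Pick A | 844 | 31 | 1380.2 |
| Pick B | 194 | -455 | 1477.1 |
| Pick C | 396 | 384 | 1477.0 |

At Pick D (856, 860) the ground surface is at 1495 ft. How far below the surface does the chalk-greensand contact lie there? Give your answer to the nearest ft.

Let the plane be z = a·x + b·y + c.
Pick B−Pick A: −650a − 486b = 96.9;  Pick C−Pick A: −448a + 353b = 96.8.
Solving gives a = −0.18170, b = 0.04363.
Then c = 1380.2 − a·844 − b·31 = 1532.20.
At (856, 860): z_contact = −155.5 + 37.5 + 1532.20 = 1414.2 ft.
Depth below ground = 1495 − 1414.2 = 81 ft.

81 ft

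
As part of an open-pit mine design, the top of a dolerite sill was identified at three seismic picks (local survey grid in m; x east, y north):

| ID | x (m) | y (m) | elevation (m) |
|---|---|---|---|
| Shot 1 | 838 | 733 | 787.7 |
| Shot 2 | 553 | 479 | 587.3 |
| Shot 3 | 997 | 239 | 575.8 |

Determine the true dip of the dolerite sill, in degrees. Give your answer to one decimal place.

Let the plane be z = a·x + b·y + c.
Shot 2−Shot 1: −285a − 254b = −200.4;  Shot 3−Shot 1: 159a − 494b = −211.9.
Solving gives a = 0.24934, b = 0.50920.
Gradient magnitude |∇z| = √(a² + b²) = √(0.06217 + 0.25929) = 0.56697.
True dip = arctan(0.56697) = 29.6°, dipping toward SSW (azimuth ≈ 206°).

29.6°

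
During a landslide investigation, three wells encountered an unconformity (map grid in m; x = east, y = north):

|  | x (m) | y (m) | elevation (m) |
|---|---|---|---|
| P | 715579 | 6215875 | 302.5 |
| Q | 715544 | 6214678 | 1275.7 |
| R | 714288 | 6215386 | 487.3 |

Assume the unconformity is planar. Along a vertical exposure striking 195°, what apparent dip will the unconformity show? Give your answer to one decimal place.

Let the plane be z = a·x + b·y + c.
Q−P: −35a − 1197b = 973.2;  R−P: −1291a − 489b = 184.8.
Solving gives a = 0.16666, b = −0.81791.
Unit vector along 195° is (sin 195°, cos 195°) = (-0.2588, -0.9659).
Slope in that direction = a·(-0.2588) + b·(-0.9659) = 0.74690.
Apparent dip = arctan|0.74690| = 36.8° (true dip is 39.9°, so apparent ≤ true as expected).

36.8°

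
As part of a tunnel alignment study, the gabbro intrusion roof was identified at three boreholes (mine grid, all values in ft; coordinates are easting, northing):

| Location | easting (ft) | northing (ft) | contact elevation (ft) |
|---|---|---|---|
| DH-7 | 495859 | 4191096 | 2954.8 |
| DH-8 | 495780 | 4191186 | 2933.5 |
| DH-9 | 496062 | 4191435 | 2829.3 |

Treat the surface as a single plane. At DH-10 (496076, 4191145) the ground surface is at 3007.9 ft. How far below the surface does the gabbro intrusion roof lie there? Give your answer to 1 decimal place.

88.2 ft

Let the plane be z = a·easting + b·northing + c.
DH-8−DH-7: −79a + 90b = −21.3;  DH-9−DH-7: 203a + 339b = −125.5.
Solving gives a = −0.090437504, b = −0.316050698.
Then c = 2954.8 − a·495859 − b·4191096 = 1372397.87.
At (496076, 4191145): z_contact = −44863.88 − 1324614.30 + 1372397.87 = 2919.69 ft.
Depth below ground = 3007.9 − 2919.69 = 88.2 ft.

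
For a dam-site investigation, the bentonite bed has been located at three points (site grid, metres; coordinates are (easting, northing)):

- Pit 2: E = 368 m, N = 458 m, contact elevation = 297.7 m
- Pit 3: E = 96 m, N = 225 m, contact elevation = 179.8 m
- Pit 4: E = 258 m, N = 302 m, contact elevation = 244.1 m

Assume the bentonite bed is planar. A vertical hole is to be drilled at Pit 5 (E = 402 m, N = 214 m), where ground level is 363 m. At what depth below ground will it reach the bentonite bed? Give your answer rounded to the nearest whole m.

Let the plane be z = a·E + b·N + c.
Pit 3−Pit 2: −272a − 233b = −117.9;  Pit 4−Pit 2: −110a − 156b = −53.6.
Solving gives a = 0.35136, b = 0.09583.
Then c = 297.7 − a·368 − b·458 = 124.51.
At (402, 214): z_contact = 141.2 + 20.5 + 124.51 = 286.3 m.
Depth below ground = 363 − 286.3 = 77 m.

77 m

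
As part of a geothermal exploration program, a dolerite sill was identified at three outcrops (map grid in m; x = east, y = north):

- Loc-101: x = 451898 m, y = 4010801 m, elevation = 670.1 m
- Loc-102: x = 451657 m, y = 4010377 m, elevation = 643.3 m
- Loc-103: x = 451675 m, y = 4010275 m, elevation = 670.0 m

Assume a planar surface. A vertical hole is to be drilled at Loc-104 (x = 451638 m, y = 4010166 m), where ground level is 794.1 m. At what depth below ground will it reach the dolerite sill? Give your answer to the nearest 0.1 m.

120.1 m

Two edge vectors: Loc-101→Loc-102 = (-241, -424, -26.8), Loc-101→Loc-103 = (-223, -526, -0.1).
Normal n = (Loc-101→Loc-102) × (Loc-101→Loc-103) = (-14054.4, 5952.3, 32214).
So ∂z/∂x = −n_x/n_z = 0.436282362 and ∂z/∂y = −n_y/n_z = −0.184773701.
Intercept c from Loc-101: 670.1 − 197155.13 + 741090.54 = 544605.52.
At (451638, 4010166): z_contact = 197041.69 − 740973.21 + 544605.52 = 674.00 m.
Depth below ground = 794.1 − 674.00 = 120.1 m.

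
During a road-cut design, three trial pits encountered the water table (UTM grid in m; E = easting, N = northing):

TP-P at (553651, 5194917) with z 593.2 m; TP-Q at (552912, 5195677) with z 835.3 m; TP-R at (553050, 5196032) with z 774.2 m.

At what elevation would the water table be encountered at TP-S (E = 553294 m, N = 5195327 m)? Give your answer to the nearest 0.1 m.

Let the plane be z = a·E + b·N + c.
TP-Q−TP-P: −739a + 760b = 242.1;  TP-R−TP-P: −601a + 1115b = 181.
Solving gives a = −0.360491524, b = −0.031977943.
Then c = 593.2 − a·553651 − b·5194917 = 366302.45.
At (553294, 5195327): z = −199457.8 − 166135.9 + 366302.45 = 708.8 m.

708.8 m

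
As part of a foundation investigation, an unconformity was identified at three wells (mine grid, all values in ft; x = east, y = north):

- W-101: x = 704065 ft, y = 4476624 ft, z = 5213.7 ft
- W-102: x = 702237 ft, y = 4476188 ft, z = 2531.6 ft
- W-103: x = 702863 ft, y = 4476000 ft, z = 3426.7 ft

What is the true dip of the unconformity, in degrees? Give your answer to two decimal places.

55.45°

Two edge vectors: W-101→W-102 = (-1828, -436, -2682.1), W-101→W-103 = (-1202, -624, -1787).
Normal n = (W-101→W-102) × (W-101→W-103) = (-894498.4, -42751.8, 616600).
So ∂z/∂x = −n_x/n_z = 1.45069 and ∂z/∂y = −n_y/n_z = 0.06933.
Gradient magnitude |∇z| = √(a² + b²) = √(2.10452 + 0.00481) = 1.45235.
True dip = arctan(1.45235) = 55.45°, dipping toward W (azimuth ≈ 267°).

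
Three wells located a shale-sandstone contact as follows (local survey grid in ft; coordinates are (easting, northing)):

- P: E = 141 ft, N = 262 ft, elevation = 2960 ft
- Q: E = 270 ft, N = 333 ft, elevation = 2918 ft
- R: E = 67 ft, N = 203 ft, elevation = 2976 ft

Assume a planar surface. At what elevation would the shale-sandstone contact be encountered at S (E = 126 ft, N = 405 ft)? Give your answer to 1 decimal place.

3031.9 ft

Two edge vectors: P→Q = (129, 71, -42), P→R = (-74, -59, 16).
Normal n = (P→Q) × (P→R) = (-1342, 1044, -2357).
So ∂z/∂E = −n_x/n_z = −0.56937 and ∂z/∂N = −n_y/n_z = 0.44294.
Intercept c from P: 2960 + 80.28 − 116.05 = 2924.23.
At (126, 405): z = −71.7 + 179.4 + 2924.23 = 3031.9 ft.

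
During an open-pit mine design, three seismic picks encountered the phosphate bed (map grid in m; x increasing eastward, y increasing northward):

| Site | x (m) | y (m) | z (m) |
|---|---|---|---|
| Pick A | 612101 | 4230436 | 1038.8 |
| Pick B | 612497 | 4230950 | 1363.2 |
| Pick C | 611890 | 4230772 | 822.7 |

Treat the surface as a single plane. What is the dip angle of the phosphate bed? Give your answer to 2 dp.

42.43°

Let the plane be z = a·x + b·y + c.
Pick B−Pick A: 396a + 514b = 324.4;  Pick C−Pick A: −211a + 336b = −216.1.
Solving gives a = 0.91124, b = −0.07092.
Gradient magnitude |∇z| = √(a² + b²) = √(0.83036 + 0.00503) = 0.91400.
True dip = arctan(0.91400) = 42.43°, dipping toward W (azimuth ≈ 274°).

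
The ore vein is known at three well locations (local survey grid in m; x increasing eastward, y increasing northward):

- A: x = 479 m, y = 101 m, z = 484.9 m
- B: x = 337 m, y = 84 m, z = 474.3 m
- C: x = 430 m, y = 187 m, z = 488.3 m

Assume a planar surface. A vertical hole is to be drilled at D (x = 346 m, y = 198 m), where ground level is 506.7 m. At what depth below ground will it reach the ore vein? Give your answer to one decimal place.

23.1 m

Two edge vectors: A→B = (-142, -17, -10.6), A→C = (-49, 86, 3.4).
Normal n = (A→B) × (A→C) = (853.8, 1002.2, -13045).
So ∂z/∂x = −n_x/n_z = 0.06545 and ∂z/∂y = −n_y/n_z = 0.07683.
Intercept c from A: 484.9 − 31.35 − 7.76 = 445.79.
At (346, 198): z_contact = 22.65 + 15.21 + 445.79 = 483.65 m.
Depth below ground = 506.7 − 483.65 = 23.1 m.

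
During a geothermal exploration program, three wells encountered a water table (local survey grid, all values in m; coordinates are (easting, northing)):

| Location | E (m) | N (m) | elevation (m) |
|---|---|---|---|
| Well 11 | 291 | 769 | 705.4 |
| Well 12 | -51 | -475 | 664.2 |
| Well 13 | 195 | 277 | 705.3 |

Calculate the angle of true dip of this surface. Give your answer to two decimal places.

Two edge vectors: Well 11→Well 12 = (-342, -1244, -41.2), Well 11→Well 13 = (-96, -492, -0.1).
Normal n = (Well 11→Well 12) × (Well 11→Well 13) = (-20146, 3921, 48840).
So ∂z/∂E = −n_x/n_z = 0.41249 and ∂z/∂N = −n_y/n_z = −0.08028.
Gradient magnitude |∇z| = √(a² + b²) = √(0.17015 + 0.00645) = 0.42023.
True dip = arctan(0.42023) = 22.79°, dipping toward W (azimuth ≈ 281°).

22.79°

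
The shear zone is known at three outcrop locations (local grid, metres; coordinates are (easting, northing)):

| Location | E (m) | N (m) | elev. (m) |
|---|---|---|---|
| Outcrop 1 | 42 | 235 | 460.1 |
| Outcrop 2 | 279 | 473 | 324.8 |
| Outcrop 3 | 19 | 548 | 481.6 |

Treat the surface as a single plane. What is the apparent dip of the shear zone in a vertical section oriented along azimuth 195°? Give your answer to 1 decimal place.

Two edge vectors: Outcrop 1→Outcrop 2 = (237, 238, -135.3), Outcrop 1→Outcrop 3 = (-23, 313, 21.5).
Normal n = (Outcrop 1→Outcrop 2) × (Outcrop 1→Outcrop 3) = (47465.9, -1983.6, 79655).
So ∂z/∂E = −n_x/n_z = −0.59589 and ∂z/∂N = −n_y/n_z = 0.02490.
Unit vector along 195° is (sin 195°, cos 195°) = (-0.2588, -0.9659).
Slope in that direction = a·(-0.2588) + b·(-0.9659) = 0.13017.
Apparent dip = arctan|0.13017| = 7.4° (true dip is 30.8°, so apparent ≤ true as expected).

7.4°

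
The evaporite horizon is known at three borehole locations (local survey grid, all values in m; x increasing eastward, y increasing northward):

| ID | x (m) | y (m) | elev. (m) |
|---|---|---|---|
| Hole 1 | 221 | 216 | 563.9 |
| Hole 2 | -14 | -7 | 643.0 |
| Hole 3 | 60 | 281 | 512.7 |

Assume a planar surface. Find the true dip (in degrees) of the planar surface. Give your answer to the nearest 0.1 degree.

Let the plane be z = a·x + b·y + c.
Hole 2−Hole 1: −235a − 223b = 79.1;  Hole 3−Hole 1: −161a + 65b = −51.2.
Solving gives a = 0.12263, b = −0.48394.
Gradient magnitude |∇z| = √(a² + b²) = √(0.01504 + 0.23420) = 0.49924.
True dip = arctan(0.49924) = 26.5°, dipping toward NNW (azimuth ≈ 346°).

26.5°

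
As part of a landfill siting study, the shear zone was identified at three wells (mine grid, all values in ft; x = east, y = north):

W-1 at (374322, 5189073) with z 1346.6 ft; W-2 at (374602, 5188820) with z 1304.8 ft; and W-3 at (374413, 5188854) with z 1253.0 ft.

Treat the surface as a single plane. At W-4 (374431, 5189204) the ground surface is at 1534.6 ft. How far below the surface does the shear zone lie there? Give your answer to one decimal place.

70.0 ft

Two edge vectors: W-1→W-2 = (280, -253, -41.8), W-1→W-3 = (91, -219, -93.6).
Normal n = (W-1→W-2) × (W-1→W-3) = (14526.6, 22404.2, -38297).
So ∂z/∂x = −n_x/n_z = 0.379314307 and ∂z/∂y = −n_y/n_z = 0.585011881.
Intercept c from W-1: 1346.6 − 141985.69 − 3035669.36 = −3176308.45.
At (374431, 5189204): z_contact = 142027.04 + 3035745.99 − 3176308.45 = 1464.58 ft.
Depth below ground = 1534.6 − 1464.58 = 70.0 ft.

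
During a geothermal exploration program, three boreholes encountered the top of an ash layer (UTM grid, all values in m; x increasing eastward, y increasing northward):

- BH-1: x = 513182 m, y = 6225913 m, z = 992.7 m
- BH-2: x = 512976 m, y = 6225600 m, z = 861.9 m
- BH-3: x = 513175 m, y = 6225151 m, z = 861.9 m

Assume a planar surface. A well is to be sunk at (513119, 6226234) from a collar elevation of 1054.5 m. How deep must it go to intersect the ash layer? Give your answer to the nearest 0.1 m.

Two edge vectors: BH-1→BH-2 = (-206, -313, -130.8), BH-1→BH-3 = (-7, -762, -130.8).
Normal n = (BH-1→BH-2) × (BH-1→BH-3) = (-58729.2, -26029.2, 154781).
So ∂z/∂x = −n_x/n_z = 0.379434168 and ∂z/∂y = −n_y/n_z = 0.168167928.
Intercept c from BH-1: 992.7 − 194718.79 − 1046998.89 = −1240724.97.
At (513119, 6226234): z_contact = 194694.88 + 1047052.87 − 1240724.97 = 1022.78 m.
Depth below ground = 1054.5 − 1022.78 = 31.7 m.

31.7 m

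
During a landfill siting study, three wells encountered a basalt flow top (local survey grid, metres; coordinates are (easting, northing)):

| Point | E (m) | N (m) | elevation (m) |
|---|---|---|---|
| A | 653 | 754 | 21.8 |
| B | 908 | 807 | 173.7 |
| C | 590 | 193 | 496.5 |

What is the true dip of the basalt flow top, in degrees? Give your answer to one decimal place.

50.8°

Let the plane be z = a·E + b·N + c.
B−A: 255a + 53b = 151.9;  C−A: −63a − 561b = 474.7.
Solving gives a = 0.79000, b = −0.93488.
Gradient magnitude |∇z| = √(a² + b²) = √(0.62409 + 0.87401) = 1.22397.
True dip = arctan(1.22397) = 50.8°, dipping toward NW (azimuth ≈ 320°).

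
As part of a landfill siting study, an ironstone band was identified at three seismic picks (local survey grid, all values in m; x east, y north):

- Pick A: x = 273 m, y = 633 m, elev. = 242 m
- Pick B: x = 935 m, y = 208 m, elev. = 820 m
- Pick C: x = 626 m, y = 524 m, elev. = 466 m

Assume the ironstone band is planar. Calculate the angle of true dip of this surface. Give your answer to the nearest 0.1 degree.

39.6°

Two edge vectors: Pick A→Pick B = (662, -425, 578), Pick A→Pick C = (353, -109, 224).
Normal n = (Pick A→Pick B) × (Pick A→Pick C) = (-32198, 55746, 77867).
So ∂z/∂x = −n_x/n_z = 0.41350 and ∂z/∂y = −n_y/n_z = −0.71591.
Gradient magnitude |∇z| = √(a² + b²) = √(0.17098 + 0.51253) = 0.82675.
True dip = arctan(0.82675) = 39.6°, dipping toward NNW (azimuth ≈ 330°).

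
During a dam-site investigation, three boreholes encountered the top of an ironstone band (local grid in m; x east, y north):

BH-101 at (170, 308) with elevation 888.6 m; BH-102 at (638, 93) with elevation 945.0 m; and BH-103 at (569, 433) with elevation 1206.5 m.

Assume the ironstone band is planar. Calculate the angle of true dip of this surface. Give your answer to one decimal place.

45.5°

Two edge vectors: BH-101→BH-102 = (468, -215, 56.4), BH-101→BH-103 = (399, 125, 317.9).
Normal n = (BH-101→BH-102) × (BH-101→BH-103) = (-75398.5, -126273.6, 144285).
So ∂z/∂x = −n_x/n_z = 0.52257 and ∂z/∂y = −n_y/n_z = 0.87517.
Gradient magnitude |∇z| = √(a² + b²) = √(0.27308 + 0.76592) = 1.01931.
True dip = arctan(1.01931) = 45.5°, dipping toward SSW (azimuth ≈ 211°).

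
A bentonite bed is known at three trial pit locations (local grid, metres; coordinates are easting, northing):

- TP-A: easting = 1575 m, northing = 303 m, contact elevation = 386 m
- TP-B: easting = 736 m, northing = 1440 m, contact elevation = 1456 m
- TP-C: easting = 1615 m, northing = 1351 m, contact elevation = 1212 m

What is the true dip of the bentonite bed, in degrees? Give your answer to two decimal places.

39.34°

Let the plane be z = a·easting + b·northing + c.
TP-B−TP-A: −839a + 1137b = 1070;  TP-C−TP-A: 40a + 1048b = 826.
Solving gives a = −0.19702, b = 0.79569.
Gradient magnitude |∇z| = √(a² + b²) = √(0.03882 + 0.63312) = 0.81972.
True dip = arctan(0.81972) = 39.34°, dipping toward SSE (azimuth ≈ 166°).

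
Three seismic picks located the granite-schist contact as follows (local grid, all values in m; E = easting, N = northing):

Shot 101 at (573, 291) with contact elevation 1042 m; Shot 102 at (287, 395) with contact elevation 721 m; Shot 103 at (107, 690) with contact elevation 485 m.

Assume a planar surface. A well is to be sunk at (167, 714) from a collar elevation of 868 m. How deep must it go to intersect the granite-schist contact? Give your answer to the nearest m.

322 m

Let the plane be z = a·E + b·N + c.
Shot 102−Shot 101: −286a + 104b = −321;  Shot 103−Shot 101: −466a + 399b = −557.
Solving gives a = 1.06856, b = −0.14800.
Then c = 1042 − a·573 − b·291 = 472.78.
At (167, 714): z_contact = 178.4 − 105.7 + 472.78 = 545.6 m.
Depth below ground = 868 − 545.6 = 322 m.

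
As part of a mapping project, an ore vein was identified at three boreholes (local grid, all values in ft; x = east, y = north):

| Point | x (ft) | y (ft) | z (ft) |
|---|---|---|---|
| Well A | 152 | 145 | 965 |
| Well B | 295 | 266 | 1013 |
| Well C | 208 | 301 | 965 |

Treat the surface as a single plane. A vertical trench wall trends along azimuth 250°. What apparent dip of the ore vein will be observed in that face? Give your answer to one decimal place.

21.5°

Two edge vectors: Well A→Well B = (143, 121, 48), Well A→Well C = (56, 156, 0).
Normal n = (Well A→Well B) × (Well A→Well C) = (-7488, 2688, 15532).
So ∂z/∂x = −n_x/n_z = 0.48210 and ∂z/∂y = −n_y/n_z = −0.17306.
Unit vector along 250° is (sin 250°, cos 250°) = (-0.9397, -0.3420).
Slope in that direction = a·(-0.9397) + b·(-0.3420) = −0.39384.
Apparent dip = arctan|0.39384| = 21.5° (true dip is 27.1°, so apparent ≤ true as expected).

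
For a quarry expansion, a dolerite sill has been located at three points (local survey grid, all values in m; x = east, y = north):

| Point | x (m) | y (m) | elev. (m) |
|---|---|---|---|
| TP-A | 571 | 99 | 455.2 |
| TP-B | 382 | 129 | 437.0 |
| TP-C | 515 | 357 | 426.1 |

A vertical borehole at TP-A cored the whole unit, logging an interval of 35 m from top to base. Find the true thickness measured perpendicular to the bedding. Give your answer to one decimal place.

34.7 m

Let the plane be z = a·x + b·y + c.
TP-B−TP-A: −189a + 30b = −18.2;  TP-C−TP-A: −56a + 258b = −29.1.
Solving gives a = 0.08119, b = −0.09517.
|∇z| = √(a²+b²) = 0.12510, so dip δ = arctan(0.12510) = 7.13°.
True thickness = vertical thickness × cos δ = 35 × cos 7.13° = 34.7 m.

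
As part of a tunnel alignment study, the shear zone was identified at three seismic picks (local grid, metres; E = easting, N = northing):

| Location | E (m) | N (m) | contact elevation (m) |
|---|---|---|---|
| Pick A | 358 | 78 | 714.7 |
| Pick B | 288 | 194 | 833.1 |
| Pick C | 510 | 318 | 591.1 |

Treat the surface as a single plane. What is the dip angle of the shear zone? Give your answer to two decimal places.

51.80°

Let the plane be z = a·E + b·N + c.
Pick B−Pick A: −70a + 116b = 118.4;  Pick C−Pick A: 152a + 240b = −123.6.
Solving gives a = −1.24168, b = 0.27140.
Gradient magnitude |∇z| = √(a² + b²) = √(1.54177 + 0.07366) = 1.27100.
True dip = arctan(1.27100) = 51.80°, dipping toward ESE (azimuth ≈ 102°).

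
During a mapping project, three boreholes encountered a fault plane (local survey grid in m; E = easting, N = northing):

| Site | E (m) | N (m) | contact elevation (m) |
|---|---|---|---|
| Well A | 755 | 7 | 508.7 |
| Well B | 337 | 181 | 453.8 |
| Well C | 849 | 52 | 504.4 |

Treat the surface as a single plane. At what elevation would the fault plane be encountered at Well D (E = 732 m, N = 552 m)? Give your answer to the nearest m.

400 m

Let the plane be z = a·E + b·N + c.
Well B−Well A: −418a + 174b = −54.9;  Well C−Well A: 94a + 45b = −4.3.
Solving gives a = 0.04898, b = −0.19786.
Then c = 508.7 − a·755 − b·7 = 473.11.
At (732, 552): z = 35.9 − 109.2 + 473.11 = 399.7 m.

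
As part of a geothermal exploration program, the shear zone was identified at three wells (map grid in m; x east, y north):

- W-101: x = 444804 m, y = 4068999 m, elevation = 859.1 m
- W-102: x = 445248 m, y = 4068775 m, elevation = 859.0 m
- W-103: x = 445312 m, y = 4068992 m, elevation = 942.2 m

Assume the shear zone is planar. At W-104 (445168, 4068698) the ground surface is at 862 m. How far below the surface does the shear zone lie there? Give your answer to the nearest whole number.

Let the plane be z = a·x + b·y + c.
W-102−W-101: 444a − 224b = −0.1;  W-103−W-101: 508a − 7b = 83.1.
Solving gives a = 0.16818239, b = 0.33380796.
Then c = 859.1 − a·444804 − b·4068999 = −1432213.35.
At (445168, 4068698): z_contact = 74869.4 + 1358163.8 − 1432213.35 = 819.8 m.
Depth below ground = 862 − 819.8 = 42 m.

42 m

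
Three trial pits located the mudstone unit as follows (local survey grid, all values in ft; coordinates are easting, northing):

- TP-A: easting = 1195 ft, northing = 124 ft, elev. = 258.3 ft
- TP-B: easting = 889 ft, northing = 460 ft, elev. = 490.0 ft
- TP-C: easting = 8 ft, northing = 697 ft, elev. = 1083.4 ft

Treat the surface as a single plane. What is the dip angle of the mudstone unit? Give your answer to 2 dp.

Two edge vectors: TP-A→TP-B = (-306, 336, 231.7), TP-A→TP-C = (-1187, 573, 825.1).
Normal n = (TP-A→TP-B) × (TP-A→TP-C) = (144469.5, -22547.3, 223494).
So ∂z/∂easting = −n_x/n_z = −0.64641 and ∂z/∂northing = −n_y/n_z = 0.10089.
Gradient magnitude |∇z| = √(a² + b²) = √(0.41785 + 0.01018) = 0.65424.
True dip = arctan(0.65424) = 33.19°, dipping toward E (azimuth ≈ 099°).

33.19°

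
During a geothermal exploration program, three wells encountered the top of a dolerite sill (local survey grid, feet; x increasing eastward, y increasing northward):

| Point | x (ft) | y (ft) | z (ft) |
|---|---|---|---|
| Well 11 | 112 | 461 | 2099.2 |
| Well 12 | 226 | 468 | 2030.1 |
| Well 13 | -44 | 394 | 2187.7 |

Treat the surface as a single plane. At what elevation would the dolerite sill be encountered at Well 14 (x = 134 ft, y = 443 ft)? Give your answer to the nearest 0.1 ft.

2083.8 ft

Let the plane be z = a·x + b·y + c.
Well 12−Well 11: 114a + 7b = −69.1;  Well 13−Well 11: −156a − 67b = 88.5.
Solving gives a = −0.61262, b = 0.10550.
Then c = 2099.2 − a·112 − b·461 = 2119.18.
At (134, 443): z = −82.1 + 46.7 + 2119.18 = 2083.8 ft.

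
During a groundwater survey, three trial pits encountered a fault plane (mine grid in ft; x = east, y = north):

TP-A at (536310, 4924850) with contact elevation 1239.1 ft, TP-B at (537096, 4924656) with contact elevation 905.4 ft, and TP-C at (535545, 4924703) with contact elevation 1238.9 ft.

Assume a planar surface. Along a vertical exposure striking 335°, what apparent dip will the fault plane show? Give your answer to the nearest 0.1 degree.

43.7°

Let the plane be z = a·x + b·y + c.
TP-B−TP-A: 786a − 194b = −333.7;  TP-C−TP-A: −765a − 147b = −0.2.
Solving gives a = −0.18570, b = 0.96774.
Unit vector along 335° is (sin 335°, cos 335°) = (-0.4226, 0.9063).
Slope in that direction = a·(-0.4226) + b·(0.9063) = 0.95555.
Apparent dip = arctan|0.95555| = 43.7° (true dip is 44.6°, so apparent ≤ true as expected).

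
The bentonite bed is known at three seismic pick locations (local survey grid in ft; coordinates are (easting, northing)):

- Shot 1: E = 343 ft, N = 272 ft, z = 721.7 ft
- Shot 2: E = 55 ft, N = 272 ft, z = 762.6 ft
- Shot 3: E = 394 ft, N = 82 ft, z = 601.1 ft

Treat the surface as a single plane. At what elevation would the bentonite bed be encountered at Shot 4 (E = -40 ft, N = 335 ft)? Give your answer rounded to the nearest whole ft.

Two edge vectors: Shot 1→Shot 2 = (-288, 0, 40.9), Shot 1→Shot 3 = (51, -190, -120.6).
Normal n = (Shot 1→Shot 2) × (Shot 1→Shot 3) = (7771, -32646.9, 54720).
So ∂z/∂E = −n_x/n_z = −0.14201 and ∂z/∂N = −n_y/n_z = 0.59662.
Intercept c from Shot 1: 721.7 + 48.71 − 162.28 = 608.13.
At (-40, 335): z = 5.7 + 199.9 + 608.13 = 813.7 ft.

814 ft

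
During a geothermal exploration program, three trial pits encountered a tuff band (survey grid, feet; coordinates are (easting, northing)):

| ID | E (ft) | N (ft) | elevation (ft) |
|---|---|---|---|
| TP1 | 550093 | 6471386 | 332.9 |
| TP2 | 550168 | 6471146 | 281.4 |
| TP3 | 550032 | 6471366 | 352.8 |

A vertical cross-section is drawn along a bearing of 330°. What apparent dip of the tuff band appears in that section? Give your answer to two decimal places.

15.02°

Two edge vectors: TP1→TP2 = (75, -240, -51.5), TP1→TP3 = (-61, -20, 19.9).
Normal n = (TP1→TP2) × (TP1→TP3) = (-5806, 1649, -16140).
So ∂z/∂E = −n_x/n_z = −0.35973 and ∂z/∂N = −n_y/n_z = 0.10217.
Unit vector along 330° is (sin 330°, cos 330°) = (-0.5000, 0.8660).
Slope in that direction = a·(-0.5000) + b·(0.8660) = 0.26834.
Apparent dip = arctan|0.26834| = 15.02° (true dip is 20.5°, so apparent ≤ true as expected).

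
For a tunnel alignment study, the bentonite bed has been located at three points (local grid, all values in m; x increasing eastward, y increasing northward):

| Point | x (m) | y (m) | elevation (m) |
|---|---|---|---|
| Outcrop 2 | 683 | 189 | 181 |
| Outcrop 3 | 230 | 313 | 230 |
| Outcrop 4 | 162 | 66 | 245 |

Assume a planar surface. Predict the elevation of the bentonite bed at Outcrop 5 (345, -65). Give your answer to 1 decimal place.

Let the plane be z = a·x + b·y + c.
Outcrop 3−Outcrop 2: −453a + 124b = 49;  Outcrop 4−Outcrop 2: −521a − 123b = 64.
Solving gives a = −0.11605, b = −0.02878.
Then c = 181 − a·683 − b·189 = 265.70.
At (345, -65): z = −40.0 + 1.9 + 265.70 = 227.5 m.

227.5 m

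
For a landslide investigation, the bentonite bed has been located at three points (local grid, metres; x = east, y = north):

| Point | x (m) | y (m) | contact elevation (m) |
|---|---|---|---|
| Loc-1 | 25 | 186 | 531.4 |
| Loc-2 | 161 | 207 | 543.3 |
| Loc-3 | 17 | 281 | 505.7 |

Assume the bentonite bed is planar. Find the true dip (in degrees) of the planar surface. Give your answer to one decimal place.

16.1°

Two edge vectors: Loc-1→Loc-2 = (136, 21, 11.9), Loc-1→Loc-3 = (-8, 95, -25.7).
Normal n = (Loc-1→Loc-2) × (Loc-1→Loc-3) = (-1670.2, 3400, 13088).
So ∂z/∂x = −n_x/n_z = 0.12761 and ∂z/∂y = −n_y/n_z = −0.25978.
Gradient magnitude |∇z| = √(a² + b²) = √(0.01629 + 0.06749) = 0.28943.
True dip = arctan(0.28943) = 16.1°, dipping toward NNW (azimuth ≈ 334°).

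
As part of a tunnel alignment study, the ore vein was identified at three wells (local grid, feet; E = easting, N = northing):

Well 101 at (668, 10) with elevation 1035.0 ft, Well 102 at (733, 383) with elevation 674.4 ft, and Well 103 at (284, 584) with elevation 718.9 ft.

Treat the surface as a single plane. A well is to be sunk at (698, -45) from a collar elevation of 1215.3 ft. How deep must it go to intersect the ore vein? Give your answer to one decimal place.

Let the plane be z = a·E + b·N + c.
Well 102−Well 101: 65a + 373b = −360.6;  Well 103−Well 101: −384a + 574b = −316.1.
Solving gives a = −0.49340, b = −0.88078.
Then c = 1035 − a·668 − b·10 = 1373.40.
At (698, -45): z_contact = −344.39 + 39.63 + 1373.40 = 1068.64 ft.
Depth below ground = 1215.3 − 1068.64 = 146.7 ft.

146.7 ft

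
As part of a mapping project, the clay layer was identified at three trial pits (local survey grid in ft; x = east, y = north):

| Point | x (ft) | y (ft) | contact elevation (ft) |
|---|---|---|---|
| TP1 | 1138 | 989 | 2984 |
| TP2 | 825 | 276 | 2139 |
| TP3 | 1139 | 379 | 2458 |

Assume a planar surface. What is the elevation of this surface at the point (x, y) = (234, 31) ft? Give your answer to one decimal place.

Two edge vectors: TP1→TP2 = (-313, -713, -845), TP1→TP3 = (1, -610, -526).
Normal n = (TP1→TP2) × (TP1→TP3) = (-140412, -165483, 191643).
So ∂z/∂x = −n_x/n_z = 0.732675 and ∂z/∂y = −n_y/n_z = 0.863496.
Intercept c from TP1: 2984 − 833.78 − 854.00 = 1296.22.
At (234, 31): z = 171.4 + 26.8 + 1296.22 = 1494.4 ft.

1494.4 ft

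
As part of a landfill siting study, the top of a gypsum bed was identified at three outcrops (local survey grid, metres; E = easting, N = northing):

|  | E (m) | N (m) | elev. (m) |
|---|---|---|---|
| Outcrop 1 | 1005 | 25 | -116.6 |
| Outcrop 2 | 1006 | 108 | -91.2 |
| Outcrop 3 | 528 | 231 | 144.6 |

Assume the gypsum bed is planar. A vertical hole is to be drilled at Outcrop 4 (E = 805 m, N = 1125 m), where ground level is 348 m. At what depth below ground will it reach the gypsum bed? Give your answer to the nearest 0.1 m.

39.8 m

Two edge vectors: Outcrop 1→Outcrop 2 = (1, 83, 25.4), Outcrop 1→Outcrop 3 = (-477, 206, 261.2).
Normal n = (Outcrop 1→Outcrop 2) × (Outcrop 1→Outcrop 3) = (16447.2, -12377, 39797).
So ∂z/∂E = −n_x/n_z = −0.413277 and ∂z/∂N = −n_y/n_z = 0.311003.
Intercept c from Outcrop 1: -116.6 + 415.34 − 7.78 = 290.97.
At (805, 1125): z_contact = −332.69 + 349.88 + 290.97 = 308.16 m.
Depth below ground = 348 − 308.16 = 39.8 m.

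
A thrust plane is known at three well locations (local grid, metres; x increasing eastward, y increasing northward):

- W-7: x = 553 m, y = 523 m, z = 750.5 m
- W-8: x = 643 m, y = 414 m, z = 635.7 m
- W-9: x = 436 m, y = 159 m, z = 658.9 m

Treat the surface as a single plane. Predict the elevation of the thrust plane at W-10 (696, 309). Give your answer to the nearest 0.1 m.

548.7 m

Two edge vectors: W-7→W-8 = (90, -109, -114.8), W-7→W-9 = (-117, -364, -91.6).
Normal n = (W-7→W-8) × (W-7→W-9) = (-31802.8, 21675.6, -45513).
So ∂z/∂x = −n_x/n_z = −0.69876 and ∂z/∂y = −n_y/n_z = 0.47625.
Intercept c from W-7: 750.5 + 386.42 − 249.08 = 887.84.
At (696, 309): z = −486.3 + 147.2 + 887.84 = 548.7 m.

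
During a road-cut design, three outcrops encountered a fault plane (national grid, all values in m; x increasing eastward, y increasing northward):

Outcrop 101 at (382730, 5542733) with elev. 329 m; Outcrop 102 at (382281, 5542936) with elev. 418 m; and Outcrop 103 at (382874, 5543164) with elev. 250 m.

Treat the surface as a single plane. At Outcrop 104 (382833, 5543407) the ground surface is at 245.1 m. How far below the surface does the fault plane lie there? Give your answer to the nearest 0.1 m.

9.8 m

Two edge vectors: Outcrop 101→Outcrop 102 = (-449, 203, 89), Outcrop 101→Outcrop 103 = (144, 431, -79).
Normal n = (Outcrop 101→Outcrop 102) × (Outcrop 101→Outcrop 103) = (-54396, -22655, -222751).
So ∂z/∂x = −n_x/n_z = −0.244200924 and ∂z/∂y = −n_y/n_z = −0.101705492.
Intercept c from Outcrop 101: 329 + 93463.02 + 563726.39 = 657518.41.
At (382833, 5543407): z_contact = −93488.17 − 563794.94 + 657518.41 = 235.30 m.
Depth below ground = 245.1 − 235.30 = 9.8 m.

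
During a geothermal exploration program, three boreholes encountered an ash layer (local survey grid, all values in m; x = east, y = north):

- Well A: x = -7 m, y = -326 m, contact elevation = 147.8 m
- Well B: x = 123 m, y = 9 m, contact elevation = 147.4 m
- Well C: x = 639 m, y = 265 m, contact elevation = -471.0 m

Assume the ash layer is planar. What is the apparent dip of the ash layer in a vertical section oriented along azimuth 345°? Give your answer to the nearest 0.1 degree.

43.2°

Two edge vectors: Well A→Well B = (130, 335, -0.4), Well A→Well C = (646, 591, -618.8).
Normal n = (Well A→Well B) × (Well A→Well C) = (-207061.6, 80185.6, -139580).
So ∂z/∂x = −n_x/n_z = −1.48346 and ∂z/∂y = −n_y/n_z = 0.57448.
Unit vector along 345° is (sin 345°, cos 345°) = (-0.2588, 0.9659).
Slope in that direction = a·(-0.2588) + b·(0.9659) = 0.93885.
Apparent dip = arctan|0.93885| = 43.2° (true dip is 57.8°, so apparent ≤ true as expected).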